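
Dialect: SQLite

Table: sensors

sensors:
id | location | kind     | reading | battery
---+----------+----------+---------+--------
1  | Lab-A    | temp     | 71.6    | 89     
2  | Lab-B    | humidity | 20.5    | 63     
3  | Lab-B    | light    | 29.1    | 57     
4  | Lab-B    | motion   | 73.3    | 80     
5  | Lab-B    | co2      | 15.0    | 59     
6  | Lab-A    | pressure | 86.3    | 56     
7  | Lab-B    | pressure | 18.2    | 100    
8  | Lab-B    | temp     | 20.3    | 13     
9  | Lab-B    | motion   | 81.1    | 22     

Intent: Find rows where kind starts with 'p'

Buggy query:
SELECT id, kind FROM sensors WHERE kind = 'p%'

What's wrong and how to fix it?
Bug: '=' compares the literal string including the % character; pattern matching needs LIKE

Fix: Replace '=' with LIKE so 'p%' is treated as a pattern

Corrected query:
SELECT id, kind FROM sensors WHERE kind LIKE 'p%'

Result:
id | kind    
---+---------
6  | pressure
7  | pressure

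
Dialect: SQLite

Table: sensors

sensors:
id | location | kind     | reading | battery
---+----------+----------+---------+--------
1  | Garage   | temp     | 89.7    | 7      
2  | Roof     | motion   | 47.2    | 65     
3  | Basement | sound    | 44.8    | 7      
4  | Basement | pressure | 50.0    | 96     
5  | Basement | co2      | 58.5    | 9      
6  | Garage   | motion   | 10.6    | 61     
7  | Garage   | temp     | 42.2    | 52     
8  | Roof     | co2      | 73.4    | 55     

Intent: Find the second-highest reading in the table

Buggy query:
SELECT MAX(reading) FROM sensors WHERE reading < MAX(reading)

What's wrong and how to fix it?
Bug: MAX(reading) on the right of the comparison is an aggregate-in-WHERE error

Fix: Compute the overall MAX in a subquery, then take MAX of rows below it

Corrected query:
SELECT MAX(reading) FROM sensors WHERE reading < (SELECT MAX(reading) FROM sensors)

Result:
MAX(reading)
------------
73.4        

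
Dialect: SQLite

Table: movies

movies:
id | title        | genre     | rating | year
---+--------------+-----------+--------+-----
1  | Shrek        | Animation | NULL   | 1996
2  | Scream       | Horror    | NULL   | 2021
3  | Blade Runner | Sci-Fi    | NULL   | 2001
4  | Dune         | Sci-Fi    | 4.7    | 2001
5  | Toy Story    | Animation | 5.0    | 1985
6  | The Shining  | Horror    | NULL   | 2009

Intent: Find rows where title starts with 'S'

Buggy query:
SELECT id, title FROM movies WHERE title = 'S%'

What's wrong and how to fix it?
Bug: Wildcards only work with LIKE; '=' treats '%' as a literal character

Fix: Use LIKE for wildcard pattern matching

Corrected query:
SELECT id, title FROM movies WHERE title LIKE 'S%'

Result:
id | title 
---+-------
1  | Shrek 
2  | Scream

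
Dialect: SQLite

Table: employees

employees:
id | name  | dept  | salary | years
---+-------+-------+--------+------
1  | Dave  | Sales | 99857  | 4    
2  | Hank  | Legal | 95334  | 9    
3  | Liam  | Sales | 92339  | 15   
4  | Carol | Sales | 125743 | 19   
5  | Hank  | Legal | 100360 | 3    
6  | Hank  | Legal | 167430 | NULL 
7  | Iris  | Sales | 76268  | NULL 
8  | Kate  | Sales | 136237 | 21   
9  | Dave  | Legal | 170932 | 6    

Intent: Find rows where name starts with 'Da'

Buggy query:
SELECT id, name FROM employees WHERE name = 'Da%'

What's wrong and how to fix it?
Bug: Wildcards only work with LIKE; '=' treats '%' as a literal character

Fix: Replace '=' with LIKE so 'Da%' is treated as a pattern

Corrected query:
SELECT id, name FROM employees WHERE name LIKE 'Da%'

Result:
id | name
---+-----
1  | Dave
9  | Dave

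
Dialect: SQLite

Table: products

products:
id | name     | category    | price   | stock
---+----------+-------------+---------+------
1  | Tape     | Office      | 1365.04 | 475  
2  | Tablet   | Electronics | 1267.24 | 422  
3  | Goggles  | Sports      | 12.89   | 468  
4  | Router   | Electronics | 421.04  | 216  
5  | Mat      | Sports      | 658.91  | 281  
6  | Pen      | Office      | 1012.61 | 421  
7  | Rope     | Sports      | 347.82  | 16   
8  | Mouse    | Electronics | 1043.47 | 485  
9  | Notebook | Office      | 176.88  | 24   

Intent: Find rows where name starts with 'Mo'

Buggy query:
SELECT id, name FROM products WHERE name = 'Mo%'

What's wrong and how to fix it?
Bug: Wildcards only work with LIKE; '=' treats '%' as a literal character

Fix: Use LIKE for wildcard pattern matching

Corrected query:
SELECT id, name FROM products WHERE name LIKE 'Mo%'

Result:
id | name 
---+------
8  | Mouse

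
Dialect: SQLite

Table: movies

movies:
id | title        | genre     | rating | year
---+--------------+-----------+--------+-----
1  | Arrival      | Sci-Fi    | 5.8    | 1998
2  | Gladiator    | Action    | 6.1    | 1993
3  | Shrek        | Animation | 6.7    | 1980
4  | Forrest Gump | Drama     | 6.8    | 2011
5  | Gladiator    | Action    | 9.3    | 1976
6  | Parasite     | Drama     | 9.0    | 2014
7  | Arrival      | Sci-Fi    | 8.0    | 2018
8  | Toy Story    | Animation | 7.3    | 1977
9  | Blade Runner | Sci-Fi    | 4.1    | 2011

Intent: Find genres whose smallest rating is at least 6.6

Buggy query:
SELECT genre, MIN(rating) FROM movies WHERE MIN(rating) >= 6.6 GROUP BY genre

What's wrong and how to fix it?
Bug: MIN() in WHERE is a misuse of aggregate

Fix: Replace WHERE with HAVING after the GROUP BY

Corrected query:
SELECT genre, MIN(rating) FROM movies GROUP BY genre HAVING MIN(rating) >= 6.6

Result:
genre     | MIN(rating)
----------+------------
Animation | 6.7        
Drama     | 6.8        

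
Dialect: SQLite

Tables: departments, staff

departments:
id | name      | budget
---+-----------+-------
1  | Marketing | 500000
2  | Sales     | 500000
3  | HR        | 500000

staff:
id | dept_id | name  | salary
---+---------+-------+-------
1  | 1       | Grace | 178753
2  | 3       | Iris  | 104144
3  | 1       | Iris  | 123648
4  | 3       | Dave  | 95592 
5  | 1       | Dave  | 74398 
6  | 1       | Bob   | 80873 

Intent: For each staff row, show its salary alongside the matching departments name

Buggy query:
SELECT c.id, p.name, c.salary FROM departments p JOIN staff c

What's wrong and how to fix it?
Bug: JOIN with no ON clause produces a cartesian product; every staff row pairs with every departments row

Fix: Specify the join condition linking the foreign key to the parent id

Corrected query:
SELECT c.id, p.name, c.salary FROM departments p JOIN staff c ON c.dept_id = p.id

Result:
id | name      | salary
---+-----------+-------
1  | Marketing | 178753
2  | HR        | 104144
3  | Marketing | 123648
4  | HR        | 95592 
5  | Marketing | 74398 
6  | Marketing | 80873 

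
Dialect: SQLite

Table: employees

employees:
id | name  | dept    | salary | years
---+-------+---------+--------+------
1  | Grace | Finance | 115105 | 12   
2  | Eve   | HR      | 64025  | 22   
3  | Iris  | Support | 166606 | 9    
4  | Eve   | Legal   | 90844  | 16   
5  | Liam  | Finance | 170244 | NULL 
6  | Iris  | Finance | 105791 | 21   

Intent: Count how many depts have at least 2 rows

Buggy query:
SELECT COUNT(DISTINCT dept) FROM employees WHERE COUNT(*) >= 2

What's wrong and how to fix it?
Bug: COUNT(*) cannot appear in WHERE; the per-group count doesn't exist yet

Fix: Use a subquery that GROUPs and filters with HAVING, then count its rows

Corrected query:
SELECT COUNT(*) FROM (SELECT dept FROM employees GROUP BY dept HAVING COUNT(*) >= 2)

Result:
COUNT(*)
--------
1       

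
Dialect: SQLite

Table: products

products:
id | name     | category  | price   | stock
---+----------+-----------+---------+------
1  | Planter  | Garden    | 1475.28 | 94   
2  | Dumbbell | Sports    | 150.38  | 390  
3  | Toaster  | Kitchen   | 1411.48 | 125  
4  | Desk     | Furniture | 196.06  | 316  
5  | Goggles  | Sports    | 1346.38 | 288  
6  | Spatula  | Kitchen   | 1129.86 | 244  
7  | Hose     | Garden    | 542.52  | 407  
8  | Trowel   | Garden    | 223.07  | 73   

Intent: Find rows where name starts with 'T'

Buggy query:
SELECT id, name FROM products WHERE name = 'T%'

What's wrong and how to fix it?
Bug: '=' compares the literal string including the % character; pattern matching needs LIKE

Fix: Use LIKE for wildcard pattern matching

Corrected query:
SELECT id, name FROM products WHERE name LIKE 'T%'

Result:
id | name   
---+--------
3  | Toaster
8  | Trowel 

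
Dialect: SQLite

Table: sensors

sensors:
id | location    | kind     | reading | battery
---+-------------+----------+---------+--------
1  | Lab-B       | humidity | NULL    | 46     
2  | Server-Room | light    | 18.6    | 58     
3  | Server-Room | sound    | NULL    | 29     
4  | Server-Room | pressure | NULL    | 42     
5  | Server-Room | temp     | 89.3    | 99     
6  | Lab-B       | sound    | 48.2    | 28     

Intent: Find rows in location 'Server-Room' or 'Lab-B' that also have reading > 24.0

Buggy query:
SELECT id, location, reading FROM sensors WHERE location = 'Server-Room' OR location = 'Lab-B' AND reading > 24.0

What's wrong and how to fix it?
Bug: Without parentheses, AND is evaluated before OR, so the reading filter only applies to the 'Lab-B' branch

Fix: Add parentheses around the OR so the AND applies to both alternatives

Corrected query:
SELECT id, location, reading FROM sensors WHERE (location = 'Server-Room' OR location = 'Lab-B') AND reading > 24.0

Result:
id | location    | reading
---+-------------+--------
5  | Server-Room | 89.3   
6  | Lab-B       | 48.2   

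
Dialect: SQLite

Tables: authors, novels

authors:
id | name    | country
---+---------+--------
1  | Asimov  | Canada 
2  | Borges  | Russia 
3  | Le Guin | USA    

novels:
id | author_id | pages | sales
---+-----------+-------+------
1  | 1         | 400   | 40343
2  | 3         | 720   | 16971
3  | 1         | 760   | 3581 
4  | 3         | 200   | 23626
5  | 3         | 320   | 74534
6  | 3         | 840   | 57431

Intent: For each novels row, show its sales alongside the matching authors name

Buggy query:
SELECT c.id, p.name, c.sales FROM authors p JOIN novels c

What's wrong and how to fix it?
Bug: JOIN with no ON clause produces a cartesian product; every novels row pairs with every authors row

Fix: Add ON c.author_id = p.id to the JOIN

Corrected query:
SELECT c.id, p.name, c.sales FROM authors p JOIN novels c ON c.author_id = p.id

Result:
id | name    | sales
---+---------+------
1  | Asimov  | 40343
2  | Le Guin | 16971
3  | Asimov  | 3581 
4  | Le Guin | 23626
5  | Le Guin | 74534
6  | Le Guin | 57431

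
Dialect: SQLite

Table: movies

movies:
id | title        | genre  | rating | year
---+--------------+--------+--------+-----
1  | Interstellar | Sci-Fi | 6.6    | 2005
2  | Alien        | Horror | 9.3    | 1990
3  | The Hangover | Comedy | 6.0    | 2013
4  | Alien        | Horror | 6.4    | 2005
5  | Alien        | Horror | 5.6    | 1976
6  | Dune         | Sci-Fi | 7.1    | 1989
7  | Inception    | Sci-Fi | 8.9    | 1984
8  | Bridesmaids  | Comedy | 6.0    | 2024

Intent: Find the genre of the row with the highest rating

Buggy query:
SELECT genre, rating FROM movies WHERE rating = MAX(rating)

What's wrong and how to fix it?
Bug: WHERE is evaluated per row; an aggregate over the whole table isn't defined there

Fix: Use a subquery: WHERE rating = (SELECT MAX(rating) FROM movies)

Corrected query:
SELECT genre, rating FROM movies WHERE rating = (SELECT MAX(rating) FROM movies)

Result:
genre  | rating
-------+-------
Horror | 9.3   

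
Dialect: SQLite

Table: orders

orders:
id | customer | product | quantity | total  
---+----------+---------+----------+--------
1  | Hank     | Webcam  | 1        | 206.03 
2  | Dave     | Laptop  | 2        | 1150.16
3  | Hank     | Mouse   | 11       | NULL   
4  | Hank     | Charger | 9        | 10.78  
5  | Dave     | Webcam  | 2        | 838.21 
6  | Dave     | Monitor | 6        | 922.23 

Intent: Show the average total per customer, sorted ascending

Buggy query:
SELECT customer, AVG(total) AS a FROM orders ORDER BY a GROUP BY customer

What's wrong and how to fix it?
Bug: GROUP BY must precede ORDER BY

Fix: Reorder: SELECT … FROM … GROUP BY … ORDER BY …

Corrected query:
SELECT customer, AVG(total) AS a FROM orders GROUP BY customer ORDER BY a

Result:
customer | a      
---------+--------
Hank     | 108.405
Dave     | 970.2  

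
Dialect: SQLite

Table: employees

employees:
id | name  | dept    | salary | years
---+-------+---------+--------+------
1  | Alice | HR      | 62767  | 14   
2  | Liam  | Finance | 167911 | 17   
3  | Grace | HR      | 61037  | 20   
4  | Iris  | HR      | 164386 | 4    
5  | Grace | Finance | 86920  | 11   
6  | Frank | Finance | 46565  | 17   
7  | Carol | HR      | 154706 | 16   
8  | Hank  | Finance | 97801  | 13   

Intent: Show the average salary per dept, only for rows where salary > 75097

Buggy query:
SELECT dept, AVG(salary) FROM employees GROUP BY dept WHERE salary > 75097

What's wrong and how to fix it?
Bug: Row-level WHERE must come before GROUP BY in the clause order

Fix: Place WHERE between FROM and GROUP BY

Corrected query:
SELECT dept, AVG(salary) FROM employees WHERE salary > 75097 GROUP BY dept

Result:
dept    | AVG(salary)
--------+------------
Finance | 117544     
HR      | 159546     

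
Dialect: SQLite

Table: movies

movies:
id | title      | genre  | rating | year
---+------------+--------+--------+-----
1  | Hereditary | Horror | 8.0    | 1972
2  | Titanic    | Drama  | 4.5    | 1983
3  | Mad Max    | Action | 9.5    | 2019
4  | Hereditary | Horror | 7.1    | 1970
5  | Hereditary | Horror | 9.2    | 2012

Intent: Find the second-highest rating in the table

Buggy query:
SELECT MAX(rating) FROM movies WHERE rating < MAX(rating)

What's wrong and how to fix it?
Bug: MAX(rating) on the right of the comparison is an aggregate-in-WHERE error

Fix: Compute the overall MAX in a subquery, then take MAX of rows below it

Corrected query:
SELECT MAX(rating) FROM movies WHERE rating < (SELECT MAX(rating) FROM movies)

Result:
MAX(rating)
-----------
9.2        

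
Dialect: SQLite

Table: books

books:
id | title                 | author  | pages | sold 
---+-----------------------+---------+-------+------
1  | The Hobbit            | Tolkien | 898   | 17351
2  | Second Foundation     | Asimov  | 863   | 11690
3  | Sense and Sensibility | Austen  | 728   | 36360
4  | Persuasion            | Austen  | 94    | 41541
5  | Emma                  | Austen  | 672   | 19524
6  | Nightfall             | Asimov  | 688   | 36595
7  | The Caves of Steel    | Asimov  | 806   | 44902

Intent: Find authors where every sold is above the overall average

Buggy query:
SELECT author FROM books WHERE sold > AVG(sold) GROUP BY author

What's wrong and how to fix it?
Bug: AVG() is an aggregate; it can't sit directly in WHERE

Fix: Use a subquery for AVG and a HAVING MIN(...) filter so the condition holds for every row in the group

Corrected query:
SELECT author FROM books GROUP BY author HAVING MIN(sold) > (SELECT AVG(sold) FROM books)

Result:
(no rows)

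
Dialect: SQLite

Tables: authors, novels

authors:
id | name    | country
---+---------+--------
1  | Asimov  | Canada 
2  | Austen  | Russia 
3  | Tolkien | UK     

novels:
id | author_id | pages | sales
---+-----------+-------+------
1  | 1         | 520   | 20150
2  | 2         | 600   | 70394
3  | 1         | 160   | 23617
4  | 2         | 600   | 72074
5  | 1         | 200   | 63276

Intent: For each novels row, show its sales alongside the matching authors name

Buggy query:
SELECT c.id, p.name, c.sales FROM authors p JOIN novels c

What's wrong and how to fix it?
Bug: Missing join condition: each novels row is matched to all authors rows instead of just its own

Fix: Add ON c.author_id = p.id to the JOIN

Corrected query:
SELECT c.id, p.name, c.sales FROM authors p JOIN novels c ON c.author_id = p.id

Result:
id | name   | sales
---+--------+------
1  | Asimov | 20150
2  | Austen | 70394
3  | Asimov | 23617
4  | Austen | 72074
5  | Asimov | 63276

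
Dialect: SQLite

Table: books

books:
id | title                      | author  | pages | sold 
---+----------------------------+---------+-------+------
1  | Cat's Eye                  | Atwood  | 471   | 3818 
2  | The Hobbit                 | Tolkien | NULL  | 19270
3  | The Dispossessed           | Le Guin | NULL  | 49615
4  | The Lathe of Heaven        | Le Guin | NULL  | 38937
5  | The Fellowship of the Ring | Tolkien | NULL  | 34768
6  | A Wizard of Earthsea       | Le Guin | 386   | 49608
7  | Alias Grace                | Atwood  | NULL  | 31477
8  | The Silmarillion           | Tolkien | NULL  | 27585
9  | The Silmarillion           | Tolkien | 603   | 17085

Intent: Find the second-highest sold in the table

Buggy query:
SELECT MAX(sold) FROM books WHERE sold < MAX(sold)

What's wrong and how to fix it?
Bug: MAX(sold) on the right of the comparison is an aggregate-in-WHERE error

Fix: Put the inner MAX in a scalar subquery

Corrected query:
SELECT MAX(sold) FROM books WHERE sold < (SELECT MAX(sold) FROM books)

Result:
MAX(sold)
---------
49608    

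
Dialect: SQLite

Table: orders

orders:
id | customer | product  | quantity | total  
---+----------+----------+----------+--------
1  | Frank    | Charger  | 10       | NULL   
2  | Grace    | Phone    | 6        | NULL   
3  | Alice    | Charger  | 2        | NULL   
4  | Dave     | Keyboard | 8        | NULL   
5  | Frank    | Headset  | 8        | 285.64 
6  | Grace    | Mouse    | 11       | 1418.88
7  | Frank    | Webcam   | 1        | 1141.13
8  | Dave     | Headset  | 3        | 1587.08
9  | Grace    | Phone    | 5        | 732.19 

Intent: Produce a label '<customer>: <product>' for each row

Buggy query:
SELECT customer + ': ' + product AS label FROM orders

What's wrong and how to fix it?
Bug: SQLite uses || for string concatenation; + coerces text to numbers (yielding 0)

Fix: Use the || operator for string concatenation

Corrected query:
SELECT customer || ': ' || product AS label FROM orders

Result:
label         
--------------
Frank: Charger
Grace: Phone  
Alice: Charger
Dave: Keyboard
Frank: Headset
Grace: Mouse  
Frank: Webcam 
Dave: Headset 
Grace: Phone  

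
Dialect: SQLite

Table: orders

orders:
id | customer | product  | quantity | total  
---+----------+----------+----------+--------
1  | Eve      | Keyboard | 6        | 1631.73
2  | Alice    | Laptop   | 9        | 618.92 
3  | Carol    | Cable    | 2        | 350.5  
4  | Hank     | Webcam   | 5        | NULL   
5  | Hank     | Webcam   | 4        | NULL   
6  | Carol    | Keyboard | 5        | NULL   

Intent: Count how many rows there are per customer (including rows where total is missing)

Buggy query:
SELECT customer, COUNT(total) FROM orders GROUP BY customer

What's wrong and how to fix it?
Bug: COUNT(total) skips NULLs, so groups with missing total are undercounted

Fix: Replace COUNT(total) with COUNT(*)

Corrected query:
SELECT customer, COUNT(*) FROM orders GROUP BY customer

Result:
customer | COUNT(*)
---------+---------
Alice    | 1       
Carol    | 2       
Eve      | 1       
Hank     | 2       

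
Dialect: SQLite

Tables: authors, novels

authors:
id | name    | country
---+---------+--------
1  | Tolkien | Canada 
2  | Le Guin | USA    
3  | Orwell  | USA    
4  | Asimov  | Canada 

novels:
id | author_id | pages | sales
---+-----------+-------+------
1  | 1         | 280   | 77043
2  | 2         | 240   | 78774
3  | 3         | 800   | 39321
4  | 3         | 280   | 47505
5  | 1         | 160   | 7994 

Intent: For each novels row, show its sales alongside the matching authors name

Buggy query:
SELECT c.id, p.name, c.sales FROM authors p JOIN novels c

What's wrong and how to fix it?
Bug: JOIN with no ON clause produces a cartesian product; every novels row pairs with every authors row

Fix: Add ON c.author_id = p.id to the JOIN

Corrected query:
SELECT c.id, p.name, c.sales FROM authors p JOIN novels c ON c.author_id = p.id

Result:
id | name    | sales
---+---------+------
1  | Tolkien | 77043
2  | Le Guin | 78774
3  | Orwell  | 39321
4  | Orwell  | 47505
5  | Tolkien | 7994 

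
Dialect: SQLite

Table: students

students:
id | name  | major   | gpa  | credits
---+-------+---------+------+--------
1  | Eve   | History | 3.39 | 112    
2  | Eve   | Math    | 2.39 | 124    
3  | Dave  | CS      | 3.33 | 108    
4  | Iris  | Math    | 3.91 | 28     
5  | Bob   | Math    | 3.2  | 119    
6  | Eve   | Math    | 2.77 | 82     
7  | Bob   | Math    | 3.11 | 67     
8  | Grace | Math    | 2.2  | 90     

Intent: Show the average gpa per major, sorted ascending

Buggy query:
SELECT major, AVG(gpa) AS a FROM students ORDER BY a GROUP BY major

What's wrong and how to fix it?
Bug: ORDER BY appears before GROUP BY; SQL clause order requires GROUP BY first

Fix: Reorder: SELECT … FROM … GROUP BY … ORDER BY …

Corrected query:
SELECT major, AVG(gpa) AS a FROM students GROUP BY major ORDER BY a

Result:
major   | a   
--------+-----
Math    | 2.93
CS      | 3.33
History | 3.39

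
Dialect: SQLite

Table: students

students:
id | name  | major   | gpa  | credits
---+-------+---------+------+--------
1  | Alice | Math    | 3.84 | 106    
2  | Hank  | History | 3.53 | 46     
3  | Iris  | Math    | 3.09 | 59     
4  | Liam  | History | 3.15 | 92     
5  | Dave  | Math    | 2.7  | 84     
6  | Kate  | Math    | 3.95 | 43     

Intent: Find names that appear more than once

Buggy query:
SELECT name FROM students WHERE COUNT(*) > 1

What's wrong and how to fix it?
Bug: COUNT(*) is an aggregate and cannot be used in WHERE

Fix: Group first, then use HAVING for the count condition

Corrected query:
SELECT name FROM students GROUP BY name HAVING COUNT(*) > 1

Result:
(no rows)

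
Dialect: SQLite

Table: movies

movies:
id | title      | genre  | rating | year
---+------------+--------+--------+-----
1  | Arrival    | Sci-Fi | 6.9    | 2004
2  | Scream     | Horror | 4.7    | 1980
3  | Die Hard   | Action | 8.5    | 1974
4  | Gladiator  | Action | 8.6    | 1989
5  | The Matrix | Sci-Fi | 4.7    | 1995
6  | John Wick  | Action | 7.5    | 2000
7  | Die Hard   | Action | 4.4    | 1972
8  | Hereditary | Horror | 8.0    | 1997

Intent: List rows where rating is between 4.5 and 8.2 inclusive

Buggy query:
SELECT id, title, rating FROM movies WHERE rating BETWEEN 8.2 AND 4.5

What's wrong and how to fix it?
Bug: The bounds are reversed; BETWEEN a AND b requires a <= b to match anything

Fix: Swap the bounds so the smaller value comes first

Corrected query:
SELECT id, title, rating FROM movies WHERE rating BETWEEN 4.5 AND 8.2

Result:
id | title      | rating
---+------------+-------
1  | Arrival    | 6.9   
2  | Scream     | 4.7   
5  | The Matrix | 4.7   
6  | John Wick  | 7.5   
8  | Hereditary | 8     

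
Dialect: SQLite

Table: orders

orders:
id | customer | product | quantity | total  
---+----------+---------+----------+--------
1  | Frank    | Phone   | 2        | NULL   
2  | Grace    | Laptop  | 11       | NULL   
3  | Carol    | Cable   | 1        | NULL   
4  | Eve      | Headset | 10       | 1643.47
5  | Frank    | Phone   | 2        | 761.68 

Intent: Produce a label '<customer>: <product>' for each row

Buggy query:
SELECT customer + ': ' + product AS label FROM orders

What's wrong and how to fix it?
Bug: SQLite uses || for string concatenation; + coerces text to numbers (yielding 0)

Fix: Replace + with || to concatenate text

Corrected query:
SELECT customer || ': ' || product AS label FROM orders

Result:
label        
-------------
Frank: Phone 
Grace: Laptop
Carol: Cable 
Eve: Headset 
Frank: Phone 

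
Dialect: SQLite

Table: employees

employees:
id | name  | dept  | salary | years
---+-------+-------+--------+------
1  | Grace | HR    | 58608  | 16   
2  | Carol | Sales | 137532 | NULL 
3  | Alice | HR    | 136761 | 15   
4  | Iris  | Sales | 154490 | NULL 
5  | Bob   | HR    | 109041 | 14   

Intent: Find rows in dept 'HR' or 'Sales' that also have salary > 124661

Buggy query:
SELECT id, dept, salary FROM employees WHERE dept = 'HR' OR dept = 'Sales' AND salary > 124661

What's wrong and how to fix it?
Bug: AND binds tighter than OR, so this parses as dept = 'HR' OR (dept = 'Sales' AND salary > 124661)

Fix: Add parentheses around the OR so the AND applies to both alternatives

Corrected query:
SELECT id, dept, salary FROM employees WHERE (dept = 'HR' OR dept = 'Sales') AND salary > 124661

Result:
id | dept  | salary
---+-------+-------
2  | Sales | 137532
3  | HR    | 136761
4  | Sales | 154490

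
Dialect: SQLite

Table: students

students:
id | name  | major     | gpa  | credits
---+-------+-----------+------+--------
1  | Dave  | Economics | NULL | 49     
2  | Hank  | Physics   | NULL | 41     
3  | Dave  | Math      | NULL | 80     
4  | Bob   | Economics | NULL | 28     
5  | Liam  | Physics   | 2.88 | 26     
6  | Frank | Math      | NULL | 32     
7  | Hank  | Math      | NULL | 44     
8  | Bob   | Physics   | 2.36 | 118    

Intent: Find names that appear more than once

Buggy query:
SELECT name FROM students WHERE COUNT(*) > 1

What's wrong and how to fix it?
Bug: WHERE can't reference COUNT(*); aggregates are computed after WHERE

Fix: Group first, then use HAVING for the count condition

Corrected query:
SELECT name FROM students GROUP BY name HAVING COUNT(*) > 1

Result:
name
----
Bob 
Dave
Hank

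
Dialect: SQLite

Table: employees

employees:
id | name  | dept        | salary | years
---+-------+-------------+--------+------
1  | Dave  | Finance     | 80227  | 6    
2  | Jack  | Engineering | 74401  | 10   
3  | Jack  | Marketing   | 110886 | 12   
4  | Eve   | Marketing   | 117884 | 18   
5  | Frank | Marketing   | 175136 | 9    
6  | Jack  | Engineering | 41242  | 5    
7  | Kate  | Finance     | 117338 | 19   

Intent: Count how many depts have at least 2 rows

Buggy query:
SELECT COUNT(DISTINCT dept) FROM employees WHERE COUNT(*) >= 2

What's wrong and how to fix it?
Bug: WHERE filters individual rows, not groups, so a group-level COUNT is invalid there

Fix: Use a subquery that GROUPs and filters with HAVING, then count its rows

Corrected query:
SELECT COUNT(*) FROM (SELECT dept FROM employees GROUP BY dept HAVING COUNT(*) >= 2)

Result:
COUNT(*)
--------
3       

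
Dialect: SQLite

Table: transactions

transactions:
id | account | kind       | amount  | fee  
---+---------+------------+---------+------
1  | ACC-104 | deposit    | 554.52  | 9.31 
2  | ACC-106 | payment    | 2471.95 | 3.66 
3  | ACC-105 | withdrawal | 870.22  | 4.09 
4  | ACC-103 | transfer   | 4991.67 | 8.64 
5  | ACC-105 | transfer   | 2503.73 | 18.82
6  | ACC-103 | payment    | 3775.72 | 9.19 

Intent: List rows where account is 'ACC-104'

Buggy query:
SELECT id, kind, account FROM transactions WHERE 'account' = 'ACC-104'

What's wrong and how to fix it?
Bug: Single quotes denote string literals in SQL; the column name is being compared as a constant string

Fix: Reference the column as account without single quotes

Corrected query:
SELECT id, kind, account FROM transactions WHERE account = 'ACC-104'

Result:
id | kind    | account
---+---------+--------
1  | deposit | ACC-104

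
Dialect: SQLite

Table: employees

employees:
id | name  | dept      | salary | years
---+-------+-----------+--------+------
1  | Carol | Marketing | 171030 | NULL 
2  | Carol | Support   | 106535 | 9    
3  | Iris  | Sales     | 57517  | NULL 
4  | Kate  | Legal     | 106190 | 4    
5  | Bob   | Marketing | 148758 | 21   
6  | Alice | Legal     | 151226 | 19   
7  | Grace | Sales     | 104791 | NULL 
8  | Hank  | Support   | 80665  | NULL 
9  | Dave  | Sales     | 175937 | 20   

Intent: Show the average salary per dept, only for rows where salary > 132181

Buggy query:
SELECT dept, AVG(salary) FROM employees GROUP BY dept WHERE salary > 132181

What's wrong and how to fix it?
Bug: Row-level WHERE must come before GROUP BY in the clause order

Fix: Move the WHERE clause before GROUP BY

Corrected query:
SELECT dept, AVG(salary) FROM employees WHERE salary > 132181 GROUP BY dept

Result:
dept      | AVG(salary)
----------+------------
Legal     | 151226     
Marketing | 159894     
Sales     | 175937     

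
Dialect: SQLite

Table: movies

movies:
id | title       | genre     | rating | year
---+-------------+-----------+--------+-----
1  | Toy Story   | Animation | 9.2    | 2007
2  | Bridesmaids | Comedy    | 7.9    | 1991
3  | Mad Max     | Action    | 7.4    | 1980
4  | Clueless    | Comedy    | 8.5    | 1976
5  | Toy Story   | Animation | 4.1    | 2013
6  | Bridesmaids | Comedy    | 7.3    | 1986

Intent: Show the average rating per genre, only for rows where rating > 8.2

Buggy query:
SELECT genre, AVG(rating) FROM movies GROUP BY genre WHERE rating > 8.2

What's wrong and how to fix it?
Bug: Row-level WHERE must come before GROUP BY in the clause order

Fix: Place WHERE between FROM and GROUP BY

Corrected query:
SELECT genre, AVG(rating) FROM movies WHERE rating > 8.2 GROUP BY genre

Result:
genre     | AVG(rating)
----------+------------
Animation | 9.2        
Comedy    | 8.5        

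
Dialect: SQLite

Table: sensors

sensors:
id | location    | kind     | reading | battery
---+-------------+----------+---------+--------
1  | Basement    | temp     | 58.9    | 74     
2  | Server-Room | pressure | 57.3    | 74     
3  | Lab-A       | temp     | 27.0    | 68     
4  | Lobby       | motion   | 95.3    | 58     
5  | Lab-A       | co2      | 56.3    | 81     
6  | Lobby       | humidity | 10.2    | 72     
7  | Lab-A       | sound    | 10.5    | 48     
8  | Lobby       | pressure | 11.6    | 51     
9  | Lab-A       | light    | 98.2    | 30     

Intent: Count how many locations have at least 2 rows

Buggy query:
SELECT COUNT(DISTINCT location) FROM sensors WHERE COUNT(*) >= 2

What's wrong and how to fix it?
Bug: WHERE filters individual rows, not groups, so a group-level COUNT is invalid there

Fix: Group first with HAVING COUNT(*) >= 2, then COUNT the resulting groups

Corrected query:
SELECT COUNT(*) FROM (SELECT location FROM sensors GROUP BY location HAVING COUNT(*) >= 2)

Result:
COUNT(*)
--------
2       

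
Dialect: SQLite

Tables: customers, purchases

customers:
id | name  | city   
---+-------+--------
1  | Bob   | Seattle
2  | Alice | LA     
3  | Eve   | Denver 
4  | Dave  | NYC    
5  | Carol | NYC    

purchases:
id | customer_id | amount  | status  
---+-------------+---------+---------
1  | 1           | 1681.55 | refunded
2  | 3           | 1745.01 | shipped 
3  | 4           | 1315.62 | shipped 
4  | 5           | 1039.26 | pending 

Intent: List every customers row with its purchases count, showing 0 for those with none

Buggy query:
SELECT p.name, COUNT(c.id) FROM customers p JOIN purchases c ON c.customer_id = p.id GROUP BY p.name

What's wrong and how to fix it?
Bug: INNER JOIN drops customers rows that have no matching purchases rows

Fix: Use LEFT JOIN so parents without children still appear (COUNT(c.id) gives 0)

Corrected query:
SELECT p.name, COUNT(c.id) FROM customers p LEFT JOIN purchases c ON c.customer_id = p.id GROUP BY p.name

Result:
name  | COUNT(c.id)
------+------------
Alice | 0          
Bob   | 1          
Carol | 1          
Dave  | 1          
Eve   | 1          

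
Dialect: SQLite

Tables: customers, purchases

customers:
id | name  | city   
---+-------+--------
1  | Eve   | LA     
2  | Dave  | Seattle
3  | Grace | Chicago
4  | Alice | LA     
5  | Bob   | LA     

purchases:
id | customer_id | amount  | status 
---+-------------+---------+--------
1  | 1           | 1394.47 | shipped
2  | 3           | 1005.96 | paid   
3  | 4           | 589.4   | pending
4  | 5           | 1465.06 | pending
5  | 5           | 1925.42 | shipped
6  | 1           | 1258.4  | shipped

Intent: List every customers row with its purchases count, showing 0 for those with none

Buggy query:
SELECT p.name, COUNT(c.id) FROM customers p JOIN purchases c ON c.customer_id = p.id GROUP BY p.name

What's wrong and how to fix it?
Bug: An inner join excludes parents with zero children

Fix: Switch to LEFT JOIN to retain unmatched parent rows

Corrected query:
SELECT p.name, COUNT(c.id) FROM customers p LEFT JOIN purchases c ON c.customer_id = p.id GROUP BY p.name

Result:
name  | COUNT(c.id)
------+------------
Alice | 1          
Bob   | 2          
Dave  | 0          
Eve   | 2          
Grace | 1          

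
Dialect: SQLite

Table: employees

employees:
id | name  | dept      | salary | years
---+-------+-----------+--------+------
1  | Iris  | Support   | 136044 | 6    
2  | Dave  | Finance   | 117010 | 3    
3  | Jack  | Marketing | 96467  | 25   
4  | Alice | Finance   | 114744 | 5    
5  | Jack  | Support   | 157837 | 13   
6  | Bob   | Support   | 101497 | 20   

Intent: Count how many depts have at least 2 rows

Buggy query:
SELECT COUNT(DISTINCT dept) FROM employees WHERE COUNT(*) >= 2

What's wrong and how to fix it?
Bug: COUNT(*) cannot appear in WHERE; the per-group count doesn't exist yet

Fix: Use a subquery that GROUPs and filters with HAVING, then count its rows

Corrected query:
SELECT COUNT(*) FROM (SELECT dept FROM employees GROUP BY dept HAVING COUNT(*) >= 2)

Result:
COUNT(*)
--------
2       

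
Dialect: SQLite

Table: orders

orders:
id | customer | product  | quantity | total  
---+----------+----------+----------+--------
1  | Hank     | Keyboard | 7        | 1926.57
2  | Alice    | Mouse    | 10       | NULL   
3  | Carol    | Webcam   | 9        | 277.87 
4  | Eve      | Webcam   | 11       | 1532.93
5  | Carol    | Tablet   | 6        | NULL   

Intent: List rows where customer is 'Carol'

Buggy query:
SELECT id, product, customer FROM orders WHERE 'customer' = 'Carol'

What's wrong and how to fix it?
Bug: 'customer' in single quotes is a string literal, not the column; the comparison is literal-vs-literal and never true

Fix: Reference the column as customer without single quotes

Corrected query:
SELECT id, product, customer FROM orders WHERE customer = 'Carol'

Result:
id | product | customer
---+---------+---------
3  | Webcam  | Carol   
5  | Tablet  | Carol   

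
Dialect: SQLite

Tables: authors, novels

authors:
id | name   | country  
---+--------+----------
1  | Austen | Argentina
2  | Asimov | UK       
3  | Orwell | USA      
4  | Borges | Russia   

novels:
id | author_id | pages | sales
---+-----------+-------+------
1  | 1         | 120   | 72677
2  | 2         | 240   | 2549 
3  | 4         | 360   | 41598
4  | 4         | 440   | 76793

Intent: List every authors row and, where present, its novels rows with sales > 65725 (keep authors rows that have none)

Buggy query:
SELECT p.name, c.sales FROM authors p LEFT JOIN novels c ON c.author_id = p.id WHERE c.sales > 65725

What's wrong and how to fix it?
Bug: Filtering c.sales in WHERE discards the NULL rows produced by LEFT JOIN, turning it into an inner join

Fix: Move the right-table condition into the ON clause so unmatched parents are kept

Corrected query:
SELECT p.name, c.sales FROM authors p LEFT JOIN novels c ON c.author_id = p.id AND c.sales > 65725

Result:
name   | sales
-------+------
Austen | 72677
Asimov | NULL 
Orwell | NULL 
Borges | 76793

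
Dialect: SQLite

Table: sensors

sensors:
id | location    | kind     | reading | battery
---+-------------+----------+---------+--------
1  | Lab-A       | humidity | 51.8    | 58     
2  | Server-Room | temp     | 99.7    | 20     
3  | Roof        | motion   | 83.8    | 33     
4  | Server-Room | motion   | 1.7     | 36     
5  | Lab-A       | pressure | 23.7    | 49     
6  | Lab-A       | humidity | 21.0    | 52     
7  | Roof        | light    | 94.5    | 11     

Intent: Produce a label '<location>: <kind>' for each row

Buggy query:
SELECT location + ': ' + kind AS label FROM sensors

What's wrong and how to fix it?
Bug: SQLite uses || for string concatenation; + coerces text to numbers (yielding 0)

Fix: Replace + with || to concatenate text

Corrected query:
SELECT location || ': ' || kind AS label FROM sensors

Result:
label              
-------------------
Lab-A: humidity    
Server-Room: temp  
Roof: motion       
Server-Room: motion
Lab-A: pressure    
Lab-A: humidity    
Roof: light        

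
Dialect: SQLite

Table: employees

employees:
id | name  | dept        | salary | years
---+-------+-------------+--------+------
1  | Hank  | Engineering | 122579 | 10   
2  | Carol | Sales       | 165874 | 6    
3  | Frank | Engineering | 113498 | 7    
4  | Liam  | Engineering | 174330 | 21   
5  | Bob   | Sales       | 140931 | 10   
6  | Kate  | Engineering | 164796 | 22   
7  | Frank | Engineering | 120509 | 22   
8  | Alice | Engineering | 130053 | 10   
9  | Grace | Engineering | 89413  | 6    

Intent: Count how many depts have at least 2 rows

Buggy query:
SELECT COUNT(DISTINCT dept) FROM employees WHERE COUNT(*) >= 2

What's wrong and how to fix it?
Bug: COUNT(*) cannot appear in WHERE; the per-group count doesn't exist yet

Fix: Use a subquery that GROUPs and filters with HAVING, then count its rows

Corrected query:
SELECT COUNT(*) FROM (SELECT dept FROM employees GROUP BY dept HAVING COUNT(*) >= 2)

Result:
COUNT(*)
--------
2       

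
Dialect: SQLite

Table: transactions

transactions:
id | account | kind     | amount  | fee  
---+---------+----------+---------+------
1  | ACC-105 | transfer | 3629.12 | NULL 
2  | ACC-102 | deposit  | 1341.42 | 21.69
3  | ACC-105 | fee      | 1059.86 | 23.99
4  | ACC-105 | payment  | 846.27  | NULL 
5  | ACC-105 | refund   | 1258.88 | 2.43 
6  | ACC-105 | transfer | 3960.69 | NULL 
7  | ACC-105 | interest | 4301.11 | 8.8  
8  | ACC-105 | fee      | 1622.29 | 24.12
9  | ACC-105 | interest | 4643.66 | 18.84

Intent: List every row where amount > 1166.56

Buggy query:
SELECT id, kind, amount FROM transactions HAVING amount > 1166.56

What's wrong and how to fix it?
Bug: HAVING filters the output of aggregation, but this query has no GROUP BY and no aggregate functions, so SQLite rejects it (HAVING clause on a non-aggregate query); the condition here is per row

Fix: Use WHERE for row-level filtering

Corrected query:
SELECT id, kind, amount FROM transactions WHERE amount > 1166.56

Result:
id | kind     | amount 
---+----------+--------
1  | transfer | 3629.12
2  | deposit  | 1341.42
5  | refund   | 1258.88
6  | transfer | 3960.69
7  | interest | 4301.11
8  | fee      | 1622.29
9  | interest | 4643.66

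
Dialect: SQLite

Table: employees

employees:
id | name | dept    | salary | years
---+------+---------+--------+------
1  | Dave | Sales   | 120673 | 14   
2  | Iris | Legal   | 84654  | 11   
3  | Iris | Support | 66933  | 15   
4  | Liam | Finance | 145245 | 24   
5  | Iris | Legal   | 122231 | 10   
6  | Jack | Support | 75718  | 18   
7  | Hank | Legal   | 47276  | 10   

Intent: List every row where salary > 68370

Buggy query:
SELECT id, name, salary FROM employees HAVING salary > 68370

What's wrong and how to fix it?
Bug: This is a non-aggregate query (no GROUP BY, no aggregates), so in SQLite the HAVING clause is invalid here; a row-level condition belongs in WHERE

Fix: Replace HAVING with WHERE since the condition applies to individual rows

Corrected query:
SELECT id, name, salary FROM employees WHERE salary > 68370

Result:
id | name | salary
---+------+-------
1  | Dave | 120673
2  | Iris | 84654 
4  | Liam | 145245
5  | Iris | 122231
6  | Jack | 75718 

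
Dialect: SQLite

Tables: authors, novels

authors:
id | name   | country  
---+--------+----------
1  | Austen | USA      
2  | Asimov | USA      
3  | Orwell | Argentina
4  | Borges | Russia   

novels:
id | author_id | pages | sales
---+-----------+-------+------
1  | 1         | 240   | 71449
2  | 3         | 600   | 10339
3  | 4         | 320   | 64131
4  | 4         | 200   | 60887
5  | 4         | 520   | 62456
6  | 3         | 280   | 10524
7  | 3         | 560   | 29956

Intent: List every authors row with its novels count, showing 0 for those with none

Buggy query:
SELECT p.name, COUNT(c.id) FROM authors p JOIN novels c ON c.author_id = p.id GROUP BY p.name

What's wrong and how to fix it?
Bug: An inner join excludes parents with zero children

Fix: Switch to LEFT JOIN to retain unmatched parent rows

Corrected query:
SELECT p.name, COUNT(c.id) FROM authors p LEFT JOIN novels c ON c.author_id = p.id GROUP BY p.name

Result:
name   | COUNT(c.id)
-------+------------
Asimov | 0          
Austen | 1          
Borges | 3          
Orwell | 3          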